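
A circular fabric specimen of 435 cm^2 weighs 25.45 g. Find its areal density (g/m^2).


Formula: GSM = mass_g / area_m2
Step 1: Convert area: 435 cm^2 = 435 / 10000 = 0.0435 m^2
Step 2: GSM = 25.45 g / 0.0435 m^2 = 585.1 g/m^2

585.1 g/m^2


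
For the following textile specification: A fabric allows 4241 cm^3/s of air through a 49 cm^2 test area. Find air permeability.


Formula: Air Permeability = Airflow / Test Area
AP = 4241 cm^3/s / 49 cm^2
AP = 86.6 cm^3/s/cm^2

86.6 cm^3/s/cm^2


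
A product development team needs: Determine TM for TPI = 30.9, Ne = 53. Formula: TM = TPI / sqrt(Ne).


Formula: TM = TPI / sqrt(Ne)
Step 1: sqrt(Ne) = sqrt(53) = 7.2801
Step 2: TM = 30.9 / 7.2801 = 4.24

4.24 TM


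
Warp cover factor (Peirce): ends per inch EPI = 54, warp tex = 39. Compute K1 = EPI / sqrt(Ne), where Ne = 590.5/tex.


Formula: K1 = EPI / sqrt(Ne), with Ne = 590.5 / tex_warp
Step 1: Ne = 590.5 / 39 = 15.141
Step 2: sqrt(Ne) = sqrt(15.141) = 3.8911
Step 3: K1 = 54 / 3.8911 = 13.9

13.9


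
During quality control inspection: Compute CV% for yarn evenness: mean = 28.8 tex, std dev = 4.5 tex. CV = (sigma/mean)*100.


Formula: CV% = (standard deviation / mean) * 100
Step 1: Ratio = 4.5 / 28.8 = 0.15625
Step 2: CV% = 0.15625 * 100 = 15.625% ≈ 15.6%

15.6%


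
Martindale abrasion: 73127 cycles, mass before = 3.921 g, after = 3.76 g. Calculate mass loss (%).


Formula: Mass loss% = ((m_before - m_after) / m_before) * 100
Step 1: Mass loss = 3.921 - 3.76 = 0.161 g
Step 2: Ratio = 0.161 / 3.921 = 0.041061
Step 3: Mass loss% = 0.041061 * 100 = 4.1061% ≈ 4.11%

4.11%


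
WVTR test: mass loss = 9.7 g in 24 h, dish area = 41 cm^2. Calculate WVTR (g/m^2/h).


Formula: WVTR = mass_loss / (area * time)
Step 1: Convert area: 41 cm^2 = 0.0041 m^2
Step 2: WVTR = 9.7 g / (0.0041 m^2 * 24 h)
Step 3: WVTR = 9.7 / 0.0984 = 98.6 g/m^2/h

98.6 g/m^2/h


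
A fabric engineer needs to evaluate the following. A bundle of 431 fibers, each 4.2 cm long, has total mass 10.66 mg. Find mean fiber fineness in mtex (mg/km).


Formula: fineness (mtex) = mass (mg) / total length (km) = (mass_mg / total_length_m) * 1000
Step 1: Convert fiber length: 4.2 cm = 0.042 m
Step 2: Total fiber length = 431 * 0.042 = 18.102 m
Step 3: Linear density = 10.66 mg / 18.102 m = 0.5889 mg/m
Step 4: fineness = 0.5889 * 1000 = 588.9 mtex

588.9 mtex


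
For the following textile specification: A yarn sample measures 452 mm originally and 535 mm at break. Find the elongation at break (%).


Formula: Elongation (%) = ((L_break - L0) / L0) * 100
Step 1: Extension = 535 - 452 = 83 mm
Step 2: Elongation = (83 / 452) * 100
Step 3: Elongation = 0.183628 * 100 = 18.3628% ≈ 18.4%

18.4%


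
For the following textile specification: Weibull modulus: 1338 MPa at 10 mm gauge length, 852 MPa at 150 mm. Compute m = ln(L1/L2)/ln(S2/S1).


Formula: m = ln(L1/L2) / ln(S2/S1)
Step 1: ln(L1/L2) = ln(10/150) = -2.70805
Step 2: S2/S1 = 852/1338 = 0.63677
Step 3: ln(S2/S1) = ln(0.63677) = -0.45135
Step 4: m = -2.70805 / -0.45135 = 6.00

6.00 (Weibull m)


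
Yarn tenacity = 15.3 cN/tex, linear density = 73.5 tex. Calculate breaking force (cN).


Formula: Breaking force = Tenacity * Linear density
F = 15.3 cN/tex * 73.5 tex
F = 1124.55 cN

1124.55 cN


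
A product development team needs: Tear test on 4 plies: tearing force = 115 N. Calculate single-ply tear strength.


Formula: Per-ply strength = Total force / Number of plies
Per-ply = 115 N / 4
Per-ply = 28.75 N

28.75 N


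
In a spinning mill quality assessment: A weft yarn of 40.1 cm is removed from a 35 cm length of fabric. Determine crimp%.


Formula: Crimp% = ((L_yarn - L_fabric) / L_fabric) * 100
Step 1: Extension = 40.1 - 35 = 5.1 cm
Step 2: Crimp% = (5.1 / 35) * 100
Step 3: Crimp% = 0.145714 * 100 = 14.5714% ≈ 14.6%

14.6%


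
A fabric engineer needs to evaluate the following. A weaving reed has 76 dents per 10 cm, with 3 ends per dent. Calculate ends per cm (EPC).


Formula: EPC = (dents per 10 cm * ends per dent) / 10
Step 1: Total ends per 10 cm = 76 * 3 = 228
Step 2: EPC = 228 / 10 = 22.8 ends/cm

22.8 ends/cm


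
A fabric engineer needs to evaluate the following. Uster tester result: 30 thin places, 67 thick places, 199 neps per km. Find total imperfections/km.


Formula: Total = thin places + thick places + neps
Total = 30 + 67 + 199
Total = 296 imperfections/km

296 imperfections/km


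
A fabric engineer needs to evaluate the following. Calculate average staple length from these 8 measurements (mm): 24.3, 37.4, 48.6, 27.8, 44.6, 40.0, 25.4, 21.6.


Formula: Mean = sum of lengths / count
Sum = 24.3 + 37.4 + 48.6 + 27.8 + 44.6 + 40.0 + 25.4 + 21.6
Sum = 269.7 mm
Mean = 269.7 / 8 = 33.71 mm

33.71 mm


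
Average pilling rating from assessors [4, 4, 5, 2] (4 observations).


Formula: Mean = sum / count
Sum = 4 + 4 + 5 + 2 = 15
Mean = 15 / 4 = 3.8

3.8


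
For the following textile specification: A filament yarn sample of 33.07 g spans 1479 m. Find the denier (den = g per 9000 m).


Formula: den = (mass_g / length_m) * 9000
Substituting: den = (33.07 / 1479) * 9000
Intermediate: 33.07 / 1479 = 0.0223597 g/m
den = 0.0223597 * 9000 = 201.2 denier

201.2 denier


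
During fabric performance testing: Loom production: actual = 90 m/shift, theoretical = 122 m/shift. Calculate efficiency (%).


Formula: Efficiency% = (Actual output / Theoretical output) * 100
Efficiency% = (90 / 122) * 100
Efficiency% = 0.737705 * 100 = 73.7705% ≈ 73.8%

73.8%


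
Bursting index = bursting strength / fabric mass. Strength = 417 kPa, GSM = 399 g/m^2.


Formula: Bursting Index = Bursting Strength / Fabric GSM
BI = 417 kPa / 399 g/m^2
BI = 1.045 kPa/(g/m^2)

1.045 kPa/(g/m^2)


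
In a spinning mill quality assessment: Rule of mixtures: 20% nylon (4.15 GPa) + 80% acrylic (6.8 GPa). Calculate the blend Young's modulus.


Formula: Blend property = (fraction_A * property_A) + (fraction_B * property_B)
Step 1: Contribution A = 20/100 * 4.15 GPa = 0.83 GPa
Step 2: Contribution B = 80/100 * 6.8 GPa = 5.44 GPa
Step 3: Blend Young's modulus = 0.83 + 5.44 = 6.27 GPa

6.27 GPa


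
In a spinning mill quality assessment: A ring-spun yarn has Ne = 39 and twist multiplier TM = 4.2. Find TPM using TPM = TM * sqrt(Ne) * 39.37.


Formula: TPM = TM * sqrt(Ne) * 39.37
Step 1: sqrt(Ne) = sqrt(39) = 6.245
Step 2: TM * sqrt(Ne) = 4.2 * 6.245 = 26.229
Step 3: TPM = 26.229 * 39.37 = 1033 twists/m

1033 twists/m


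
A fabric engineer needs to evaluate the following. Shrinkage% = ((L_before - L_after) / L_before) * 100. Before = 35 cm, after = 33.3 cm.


Formula: Shrinkage% = ((L_before - L_after) / L_before) * 100
Step 1: Shrinkage = 35 - 33.3 = 1.7 cm
Step 2: Shrinkage% = (1.7 / 35) * 100
Step 3: Shrinkage% = 0.048571 * 100 = 4.8571% ≈ 4.9%

4.9%


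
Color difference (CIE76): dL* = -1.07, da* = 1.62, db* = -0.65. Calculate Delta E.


Formula: Delta E = sqrt(dL*^2 + da*^2 + db*^2)
Step 1: dL*^2 = (-1.07)^2 = 1.1449
Step 2: da*^2 = 1.62^2 = 2.6244
Step 3: db*^2 = (-0.65)^2 = 0.4225
Step 4: Sum = 1.1449 + 2.6244 + 0.4225 = 4.1918
Step 5: Delta E = sqrt(4.1918) = 2.05

2.05 Delta E


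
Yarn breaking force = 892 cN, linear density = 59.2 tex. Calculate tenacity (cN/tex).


Formula: Tenacity = Breaking force / Linear density
Tenacity = 892 cN / 59.2 tex
Tenacity = 15.07 cN/tex

15.07 cN/tex


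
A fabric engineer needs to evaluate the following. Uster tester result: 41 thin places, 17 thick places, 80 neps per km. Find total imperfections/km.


Formula: Total = thin places + thick places + neps
Total = 41 + 17 + 80
Total = 138 imperfections/km

138 imperfections/km


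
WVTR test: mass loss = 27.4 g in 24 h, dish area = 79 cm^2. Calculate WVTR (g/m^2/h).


Formula: WVTR = mass_loss / (area * time)
Step 1: Convert area: 79 cm^2 = 0.0079 m^2
Step 2: WVTR = 27.4 g / (0.0079 m^2 * 24 h)
Step 3: WVTR = 27.4 / 0.1896 = 144.5 g/m^2/h

144.5 g/m^2/h


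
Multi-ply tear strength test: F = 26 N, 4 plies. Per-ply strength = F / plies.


Formula: Per-ply strength = Total force / Number of plies
Per-ply = 26 N / 4
Per-ply = 6.5 N

6.5 N


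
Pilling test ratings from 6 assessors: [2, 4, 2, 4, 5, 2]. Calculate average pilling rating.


Formula: Mean = sum / count
Sum = 2 + 4 + 2 + 4 + 5 + 2 = 19
Mean = 19 / 6 = 3.2

3.2


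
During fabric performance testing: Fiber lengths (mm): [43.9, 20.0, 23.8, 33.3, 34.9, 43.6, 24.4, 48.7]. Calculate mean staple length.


Formula: Mean = sum of lengths / count
Sum = 43.9 + 20.0 + 23.8 + 33.3 + 34.9 + 43.6 + 24.4 + 48.7
Sum = 272.6 mm
Mean = 272.6 / 8 = 34.08 mm

34.08 mm


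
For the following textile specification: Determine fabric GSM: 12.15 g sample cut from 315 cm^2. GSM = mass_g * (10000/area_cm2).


Formula: GSM = mass_g / area_m2
Step 1: Convert area: 315 cm^2 = 315 / 10000 = 0.0315 m^2
Step 2: GSM = 12.15 g / 0.0315 m^2 = 385.7 g/m^2

385.7 g/m^2


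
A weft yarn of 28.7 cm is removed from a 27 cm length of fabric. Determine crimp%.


Formula: Crimp% = ((L_yarn - L_fabric) / L_fabric) * 100
Step 1: Extension = 28.7 - 27 = 1.7 cm
Step 2: Crimp% = (1.7 / 27) * 100
Step 3: Crimp% = 0.062963 * 100 = 6.2963% ≈ 6.3%

6.3%


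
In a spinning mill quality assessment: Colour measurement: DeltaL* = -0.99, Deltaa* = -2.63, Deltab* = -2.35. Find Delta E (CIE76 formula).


Formula: Delta E = sqrt(dL*^2 + da*^2 + db*^2)
Step 1: dL*^2 = (-0.99)^2 = 0.9801
Step 2: da*^2 = (-2.63)^2 = 6.9169
Step 3: db*^2 = (-2.35)^2 = 5.5225
Step 4: Sum = 0.9801 + 6.9169 + 5.5225 = 13.4195
Step 5: Delta E = sqrt(13.4195) = 3.66

3.66 Delta E


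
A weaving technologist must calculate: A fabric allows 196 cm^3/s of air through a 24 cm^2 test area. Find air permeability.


Formula: Air Permeability = Airflow / Test Area
AP = 196 cm^3/s / 24 cm^2
AP = 8.2 cm^3/s/cm^2

8.2 cm^3/s/cm^2


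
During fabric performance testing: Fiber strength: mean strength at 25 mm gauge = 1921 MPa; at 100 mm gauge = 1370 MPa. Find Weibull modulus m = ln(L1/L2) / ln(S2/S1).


Formula: m = ln(L1/L2) / ln(S2/S1)
Step 1: ln(L1/L2) = ln(25/100) = -1.38629
Step 2: S2/S1 = 1370/1921 = 0.71317
Step 3: ln(S2/S1) = ln(0.71317) = -0.33804
Step 4: m = -1.38629 / -0.33804 = 4.10

4.10 (Weibull m)


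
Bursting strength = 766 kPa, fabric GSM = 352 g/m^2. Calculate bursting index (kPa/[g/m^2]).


Formula: Bursting Index = Bursting Strength / Fabric GSM
BI = 766 kPa / 352 g/m^2
BI = 2.176 kPa/(g/m^2)

2.176 kPa/(g/m^2)


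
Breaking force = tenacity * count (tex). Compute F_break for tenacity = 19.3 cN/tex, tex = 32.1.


Formula: Breaking force = Tenacity * Linear density
F = 19.3 cN/tex * 32.1 tex
F = 619.53 cN

619.53 cN


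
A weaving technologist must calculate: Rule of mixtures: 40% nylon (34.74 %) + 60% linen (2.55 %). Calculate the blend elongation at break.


Formula: Blend property = (fraction_A * property_A) + (fraction_B * property_B)
Step 1: Contribution A = 40/100 * 34.74 % = 13.896 %
Step 2: Contribution B = 60/100 * 2.55 % = 1.53 %
Step 3: Blend elongation at break = 13.896 + 1.53 = 15.426 %

15.426 %


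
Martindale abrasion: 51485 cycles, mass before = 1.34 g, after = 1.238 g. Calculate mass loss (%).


Formula: Mass loss% = ((m_before - m_after) / m_before) * 100
Step 1: Mass loss = 1.34 - 1.238 = 0.102 g
Step 2: Ratio = 0.102 / 1.34 = 0.0761194
Step 3: Mass loss% = 0.0761194 * 100 = 7.61194% ≈ 7.61%

7.61%


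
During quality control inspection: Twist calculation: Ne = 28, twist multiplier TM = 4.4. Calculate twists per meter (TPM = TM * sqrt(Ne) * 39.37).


Formula: TPM = TM * sqrt(Ne) * 39.37
Step 1: sqrt(Ne) = sqrt(28) = 5.2915
Step 2: TM * sqrt(Ne) = 4.4 * 5.2915 = 23.2826
Step 3: TPM = 23.2826 * 39.37 = 917 twists/m

917 twists/m


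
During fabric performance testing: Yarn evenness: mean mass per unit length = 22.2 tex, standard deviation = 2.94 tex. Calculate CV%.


Formula: CV% = (standard deviation / mean) * 100
Step 1: Ratio = 2.94 / 22.2 = 0.132432
Step 2: CV% = 0.132432 * 100 = 13.2432% ≈ 13.2%

13.2%


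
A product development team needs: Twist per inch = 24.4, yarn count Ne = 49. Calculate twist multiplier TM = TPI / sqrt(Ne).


Formula: TM = TPI / sqrt(Ne)
Step 1: sqrt(Ne) = sqrt(49) = 7
Step 2: TM = 24.4 / 7 = 3.49

3.49 TM


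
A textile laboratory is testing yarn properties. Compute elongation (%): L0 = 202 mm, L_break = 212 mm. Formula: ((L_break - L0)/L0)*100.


Formula: Elongation (%) = ((L_break - L0) / L0) * 100
Step 1: Extension = 212 - 202 = 10 mm
Step 2: Elongation = (10 / 202) * 100
Step 3: Elongation = 0.049505 * 100 = 4.9505% ≈ 5.0%

5.0%


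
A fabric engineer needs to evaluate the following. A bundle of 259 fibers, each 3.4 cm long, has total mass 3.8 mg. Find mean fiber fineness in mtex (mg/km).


Formula: fineness (mtex) = mass (mg) / total length (km) = (mass_mg / total_length_m) * 1000
Step 1: Convert fiber length: 3.4 cm = 0.034 m
Step 2: Total fiber length = 259 * 0.034 = 8.806 m
Step 3: Linear density = 3.8 mg / 8.806 m = 0.4315 mg/m
Step 4: fineness = 0.4315 * 1000 = 431.5 mtex

431.5 mtex


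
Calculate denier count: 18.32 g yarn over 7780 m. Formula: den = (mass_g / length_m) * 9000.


Formula: den = (mass_g / length_m) * 9000
Substituting: den = (18.32 / 7780) * 9000
Intermediate: 18.32 / 7780 = 0.00235476 g/m
den = 0.00235476 * 9000 = 21.2 denier

21.2 denier


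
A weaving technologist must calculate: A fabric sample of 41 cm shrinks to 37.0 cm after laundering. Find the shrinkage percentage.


Formula: Shrinkage% = ((L_before - L_after) / L_before) * 100
Step 1: Shrinkage = 41 - 37.0 = 4.0 cm
Step 2: Shrinkage% = (4.0 / 41) * 100
Step 3: Shrinkage% = 0.097561 * 100 = 9.7561% ≈ 9.8%

9.8%


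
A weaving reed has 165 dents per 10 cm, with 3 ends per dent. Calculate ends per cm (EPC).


Formula: EPC = (dents per 10 cm * ends per dent) / 10
Step 1: Total ends per 10 cm = 165 * 3 = 495
Step 2: EPC = 495 / 10 = 49.5 ends/cm

49.5 ends/cm


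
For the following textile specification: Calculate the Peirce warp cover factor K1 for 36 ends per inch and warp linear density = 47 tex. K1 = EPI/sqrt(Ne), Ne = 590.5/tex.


Formula: K1 = EPI / sqrt(Ne), with Ne = 590.5 / tex_warp
Step 1: Ne = 590.5 / 47 = 12.564
Step 2: sqrt(Ne) = sqrt(12.564) = 3.5446
Step 3: K1 = 36 / 3.5446 = 10.2

10.2


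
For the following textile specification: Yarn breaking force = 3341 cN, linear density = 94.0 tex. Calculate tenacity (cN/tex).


Formula: Tenacity = Breaking force / Linear density
Tenacity = 3341 cN / 94.0 tex
Tenacity = 35.54 cN/tex

35.54 cN/tex


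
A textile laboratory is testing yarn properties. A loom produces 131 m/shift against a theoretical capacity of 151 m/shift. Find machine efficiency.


Formula: Efficiency% = (Actual output / Theoretical output) * 100
Efficiency% = (131 / 151) * 100
Efficiency% = 0.86755 * 100 = 86.755% ≈ 86.8%

86.8%


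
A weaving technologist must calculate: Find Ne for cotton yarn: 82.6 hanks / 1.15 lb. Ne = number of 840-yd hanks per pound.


Formula: Ne = hanks / mass_lb
Substituting: Ne = 82.6 / 1.15
Ne = 71.8

71.8 Ne


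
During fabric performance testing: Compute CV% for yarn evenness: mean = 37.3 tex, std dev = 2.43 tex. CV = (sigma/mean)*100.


Formula: CV% = (standard deviation / mean) * 100
Step 1: Ratio = 2.43 / 37.3 = 0.065147
Step 2: CV% = 0.065147 * 100 = 6.5147% ≈ 6.5%

6.5%


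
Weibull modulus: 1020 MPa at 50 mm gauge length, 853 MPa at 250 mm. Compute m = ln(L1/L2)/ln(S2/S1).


Formula: m = ln(L1/L2) / ln(S2/S1)
Step 1: ln(L1/L2) = ln(50/250) = -1.60944
Step 2: S2/S1 = 853/1020 = 0.83627
Step 3: ln(S2/S1) = ln(0.83627) = -0.17880
Step 4: m = -1.60944 / -0.17880 = 9.00

9.00 (Weibull m)


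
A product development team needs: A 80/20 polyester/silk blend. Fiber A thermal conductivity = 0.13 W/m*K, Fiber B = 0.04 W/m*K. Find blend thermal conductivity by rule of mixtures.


Formula: Blend property = (fraction_A * property_A) + (fraction_B * property_B)
Step 1: Contribution A = 80/100 * 0.13 W/m*K = 0.104 W/m*K
Step 2: Contribution B = 20/100 * 0.04 W/m*K = 0.008 W/m*K
Step 3: Blend thermal conductivity = 0.104 + 0.008 = 0.112 W/m*K

0.112 W/m*K


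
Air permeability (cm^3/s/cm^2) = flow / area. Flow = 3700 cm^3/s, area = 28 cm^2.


Formula: Air Permeability = Airflow / Test Area
AP = 3700 cm^3/s / 28 cm^2
AP = 132.1 cm^3/s/cm^2

132.1 cm^3/s/cm^2


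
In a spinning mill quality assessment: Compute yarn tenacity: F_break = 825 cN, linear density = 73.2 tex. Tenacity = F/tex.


Formula: Tenacity = Breaking force / Linear density
Tenacity = 825 cN / 73.2 tex
Tenacity = 11.27 cN/tex

11.27 cN/tex


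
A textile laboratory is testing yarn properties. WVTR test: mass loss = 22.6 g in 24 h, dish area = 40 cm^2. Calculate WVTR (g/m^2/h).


Formula: WVTR = mass_loss / (area * time)
Step 1: Convert area: 40 cm^2 = 0.004 m^2
Step 2: WVTR = 22.6 g / (0.004 m^2 * 24 h)
Step 3: WVTR = 22.6 / 0.096 = 235.4 g/m^2/h

235.4 g/m^2/h


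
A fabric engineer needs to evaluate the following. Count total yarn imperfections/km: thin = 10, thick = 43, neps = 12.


Formula: Total = thin places + thick places + neps
Total = 10 + 43 + 12
Total = 65 imperfections/km

65 imperfections/km


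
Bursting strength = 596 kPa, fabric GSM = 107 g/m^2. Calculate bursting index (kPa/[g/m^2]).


Formula: Bursting Index = Bursting Strength / Fabric GSM
BI = 596 kPa / 107 g/m^2
BI = 5.570 kPa/(g/m^2)

5.570 kPa/(g/m^2)


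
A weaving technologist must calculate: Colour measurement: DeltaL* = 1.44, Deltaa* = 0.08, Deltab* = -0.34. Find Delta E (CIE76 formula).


Formula: Delta E = sqrt(dL*^2 + da*^2 + db*^2)
Step 1: dL*^2 = 1.44^2 = 2.0736
Step 2: da*^2 = 0.08^2 = 0.0064
Step 3: db*^2 = (-0.34)^2 = 0.1156
Step 4: Sum = 2.0736 + 0.0064 + 0.1156 = 2.1956
Step 5: Delta E = sqrt(2.1956) = 1.48

1.48 Delta E


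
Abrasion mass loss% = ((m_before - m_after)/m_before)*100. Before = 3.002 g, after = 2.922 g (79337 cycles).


Formula: Mass loss% = ((m_before - m_after) / m_before) * 100
Step 1: Mass loss = 3.002 - 2.922 = 0.08 g
Step 2: Ratio = 0.08 / 3.002 = 0.0266489
Step 3: Mass loss% = 0.0266489 * 100 = 2.66489% ≈ 2.66%

2.66%


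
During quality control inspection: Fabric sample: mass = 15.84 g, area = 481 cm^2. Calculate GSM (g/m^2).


Formula: GSM = mass_g / area_m2
Step 1: Convert area: 481 cm^2 = 481 / 10000 = 0.0481 m^2
Step 2: GSM = 15.84 g / 0.0481 m^2 = 329.3 g/m^2

329.3 g/m^2


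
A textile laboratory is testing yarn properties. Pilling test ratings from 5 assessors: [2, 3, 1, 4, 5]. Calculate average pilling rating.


Formula: Mean = sum / count
Sum = 2 + 3 + 1 + 4 + 5 = 15
Mean = 15 / 5 = 3.0

3.0


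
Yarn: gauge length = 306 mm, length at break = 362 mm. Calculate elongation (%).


Formula: Elongation (%) = ((L_break - L0) / L0) * 100
Step 1: Extension = 362 - 306 = 56 mm
Step 2: Elongation = (56 / 306) * 100
Step 3: Elongation = 0.183007 * 100 = 18.3007% ≈ 18.3%

18.3%


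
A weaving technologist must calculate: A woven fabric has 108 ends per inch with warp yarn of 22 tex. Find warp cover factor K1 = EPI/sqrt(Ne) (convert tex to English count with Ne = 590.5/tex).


Formula: K1 = EPI / sqrt(Ne), with Ne = 590.5 / tex_warp
Step 1: Ne = 590.5 / 22 = 26.841
Step 2: sqrt(Ne) = sqrt(26.841) = 5.1808
Step 3: K1 = 108 / 5.1808 = 20.8

20.8


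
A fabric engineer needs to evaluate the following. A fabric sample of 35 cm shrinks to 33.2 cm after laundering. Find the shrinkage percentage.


Formula: Shrinkage% = ((L_before - L_after) / L_before) * 100
Step 1: Shrinkage = 35 - 33.2 = 1.8 cm
Step 2: Shrinkage% = (1.8 / 35) * 100
Step 3: Shrinkage% = 0.051429 * 100 = 5.1429% ≈ 5.1%

5.1%


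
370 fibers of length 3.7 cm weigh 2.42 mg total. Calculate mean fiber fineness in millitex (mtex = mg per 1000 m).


Formula: fineness (mtex) = mass (mg) / total length (km) = (mass_mg / total_length_m) * 1000
Step 1: Convert fiber length: 3.7 cm = 0.037 m
Step 2: Total fiber length = 370 * 0.037 = 13.69 m
Step 3: Linear density = 2.42 mg / 13.69 m = 0.1768 mg/m
Step 4: fineness = 0.1768 * 1000 = 176.8 mtex

176.8 mtex


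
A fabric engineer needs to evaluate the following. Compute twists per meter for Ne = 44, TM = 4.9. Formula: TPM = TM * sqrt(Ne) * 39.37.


Formula: TPM = TM * sqrt(Ne) * 39.37
Step 1: sqrt(Ne) = sqrt(44) = 6.6332
Step 2: TM * sqrt(Ne) = 4.9 * 6.6332 = 32.5027
Step 3: TPM = 32.5027 * 39.37 = 1280 twists/m

1280 twists/m


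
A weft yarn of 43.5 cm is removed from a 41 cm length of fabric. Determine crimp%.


Formula: Crimp% = ((L_yarn - L_fabric) / L_fabric) * 100
Step 1: Extension = 43.5 - 41 = 2.5 cm
Step 2: Crimp% = (2.5 / 41) * 100
Step 3: Crimp% = 0.060976 * 100 = 6.0976% ≈ 6.1%

6.1%


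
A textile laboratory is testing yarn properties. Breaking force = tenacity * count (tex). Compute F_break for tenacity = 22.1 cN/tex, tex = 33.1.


Formula: Breaking force = Tenacity * Linear density
F = 22.1 cN/tex * 33.1 tex
F = 731.51 cN

731.51 cN


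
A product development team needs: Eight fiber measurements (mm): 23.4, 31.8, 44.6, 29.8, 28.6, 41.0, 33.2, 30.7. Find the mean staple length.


Formula: Mean = sum of lengths / count
Sum = 23.4 + 31.8 + 44.6 + 29.8 + 28.6 + 41.0 + 33.2 + 30.7
Sum = 263.1 mm
Mean = 263.1 / 8 = 32.89 mm

32.89 mm


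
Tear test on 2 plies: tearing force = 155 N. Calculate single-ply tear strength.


Formula: Per-ply strength = Total force / Number of plies
Per-ply = 155 N / 2
Per-ply = 77.5 N

77.5 N


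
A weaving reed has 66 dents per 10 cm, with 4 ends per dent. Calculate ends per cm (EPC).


Formula: EPC = (dents per 10 cm * ends per dent) / 10
Step 1: Total ends per 10 cm = 66 * 4 = 264
Step 2: EPC = 264 / 10 = 26.4 ends/cm

26.4 ends/cm


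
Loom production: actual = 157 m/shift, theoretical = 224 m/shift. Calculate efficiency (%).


Formula: Efficiency% = (Actual output / Theoretical output) * 100
Efficiency% = (157 / 224) * 100
Efficiency% = 0.700893 * 100 = 70.0893% ≈ 70.1%

70.1%


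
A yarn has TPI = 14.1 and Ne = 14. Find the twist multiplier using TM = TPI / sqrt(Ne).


Formula: TM = TPI / sqrt(Ne)
Step 1: sqrt(Ne) = sqrt(14) = 3.7417
Step 2: TM = 14.1 / 3.7417 = 3.77

3.77 TM


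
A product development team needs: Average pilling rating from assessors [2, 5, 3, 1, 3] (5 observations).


Formula: Mean = sum / count
Sum = 2 + 5 + 3 + 1 + 3 = 14
Mean = 14 / 5 = 2.8

2.8


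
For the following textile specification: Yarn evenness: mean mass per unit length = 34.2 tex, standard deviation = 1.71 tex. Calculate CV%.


Formula: CV% = (standard deviation / mean) * 100
Step 1: Ratio = 1.71 / 34.2 = 0.05
Step 2: CV% = 0.05 * 100 = 5.0%

5.0%


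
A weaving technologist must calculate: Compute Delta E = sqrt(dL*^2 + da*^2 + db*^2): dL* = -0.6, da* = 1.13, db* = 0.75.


Formula: Delta E = sqrt(dL*^2 + da*^2 + db*^2)
Step 1: dL*^2 = (-0.6)^2 = 0.36
Step 2: da*^2 = 1.13^2 = 1.2769
Step 3: db*^2 = 0.75^2 = 0.5625
Step 4: Sum = 0.36 + 1.2769 + 0.5625 = 2.1994
Step 5: Delta E = sqrt(2.1994) = 1.48

1.48 Delta E


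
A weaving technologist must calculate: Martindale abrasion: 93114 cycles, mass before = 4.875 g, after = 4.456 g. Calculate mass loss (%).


Formula: Mass loss% = ((m_before - m_after) / m_before) * 100
Step 1: Mass loss = 4.875 - 4.456 = 0.419 g
Step 2: Ratio = 0.419 / 4.875 = 0.0859487
Step 3: Mass loss% = 0.0859487 * 100 = 8.59487% ≈ 8.59%

8.59%


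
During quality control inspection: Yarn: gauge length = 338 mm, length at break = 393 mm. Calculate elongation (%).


Formula: Elongation (%) = ((L_break - L0) / L0) * 100
Step 1: Extension = 393 - 338 = 55 mm
Step 2: Elongation = (55 / 338) * 100
Step 3: Elongation = 0.162722 * 100 = 16.2722% ≈ 16.3%

16.3%


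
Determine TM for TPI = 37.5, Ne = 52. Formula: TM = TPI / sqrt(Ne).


Formula: TM = TPI / sqrt(Ne)
Step 1: sqrt(Ne) = sqrt(52) = 7.2111
Step 2: TM = 37.5 / 7.2111 = 5.20

5.20 TM


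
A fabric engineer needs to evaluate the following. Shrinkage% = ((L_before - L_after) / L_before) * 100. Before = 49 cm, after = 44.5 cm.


Formula: Shrinkage% = ((L_before - L_after) / L_before) * 100
Step 1: Shrinkage = 49 - 44.5 = 4.5 cm
Step 2: Shrinkage% = (4.5 / 49) * 100
Step 3: Shrinkage% = 0.091837 * 100 = 9.1837% ≈ 9.2%

9.2%


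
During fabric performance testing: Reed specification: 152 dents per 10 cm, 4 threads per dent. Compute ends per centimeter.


Formula: EPC = (dents per 10 cm * ends per dent) / 10
Step 1: Total ends per 10 cm = 152 * 4 = 608
Step 2: EPC = 608 / 10 = 60.8 ends/cm

60.8 ends/cm


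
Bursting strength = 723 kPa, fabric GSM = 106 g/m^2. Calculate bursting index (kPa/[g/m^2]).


Formula: Bursting Index = Bursting Strength / Fabric GSM
BI = 723 kPa / 106 g/m^2
BI = 6.821 kPa/(g/m^2)

6.821 kPa/(g/m^2)


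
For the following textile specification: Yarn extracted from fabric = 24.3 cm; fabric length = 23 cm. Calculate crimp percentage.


Formula: Crimp% = ((L_yarn - L_fabric) / L_fabric) * 100
Step 1: Extension = 24.3 - 23 = 1.3 cm
Step 2: Crimp% = (1.3 / 23) * 100
Step 3: Crimp% = 0.056522 * 100 = 5.6522% ≈ 5.7%

5.7%


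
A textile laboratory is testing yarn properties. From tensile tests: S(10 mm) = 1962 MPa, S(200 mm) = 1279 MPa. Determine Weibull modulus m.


Formula: m = ln(L1/L2) / ln(S2/S1)
Step 1: ln(L1/L2) = ln(10/200) = -2.99573
Step 2: S2/S1 = 1279/1962 = 0.65189
Step 3: ln(S2/S1) = ln(0.65189) = -0.42788
Step 4: m = -2.99573 / -0.42788 = 7.00

7.00 (Weibull m)


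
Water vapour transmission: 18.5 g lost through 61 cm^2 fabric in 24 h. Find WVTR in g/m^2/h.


Formula: WVTR = mass_loss / (area * time)
Step 1: Convert area: 61 cm^2 = 0.0061 m^2
Step 2: WVTR = 18.5 g / (0.0061 m^2 * 24 h)
Step 3: WVTR = 18.5 / 0.1464 = 126.4 g/m^2/h

126.4 g/m^2/h


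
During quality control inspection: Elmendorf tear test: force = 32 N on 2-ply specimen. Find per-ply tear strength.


Formula: Per-ply strength = Total force / Number of plies
Per-ply = 32 N / 2
Per-ply = 16 N

16 N


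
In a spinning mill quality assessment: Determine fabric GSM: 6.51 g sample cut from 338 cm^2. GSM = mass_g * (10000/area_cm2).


Formula: GSM = mass_g / area_m2
Step 1: Convert area: 338 cm^2 = 338 / 10000 = 0.0338 m^2
Step 2: GSM = 6.51 g / 0.0338 m^2 = 192.6 g/m^2

192.6 g/m^2


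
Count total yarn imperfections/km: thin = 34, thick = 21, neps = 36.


Formula: Total = thin places + thick places + neps
Total = 34 + 21 + 36
Total = 91 imperfections/km

91 imperfections/km


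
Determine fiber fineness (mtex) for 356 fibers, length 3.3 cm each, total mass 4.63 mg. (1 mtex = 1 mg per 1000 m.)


Formula: fineness (mtex) = mass (mg) / total length (km) = (mass_mg / total_length_m) * 1000
Step 1: Convert fiber length: 3.3 cm = 0.033 m
Step 2: Total fiber length = 356 * 0.033 = 11.748 m
Step 3: Linear density = 4.63 mg / 11.748 m = 0.3941 mg/m
Step 4: fineness = 0.3941 * 1000 = 394.1 mtex

394.1 mtex


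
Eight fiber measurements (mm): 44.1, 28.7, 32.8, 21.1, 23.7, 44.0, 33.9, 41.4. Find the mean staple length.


Formula: Mean = sum of lengths / count
Sum = 44.1 + 28.7 + 32.8 + 21.1 + 23.7 + 44.0 + 33.9 + 41.4
Sum = 269.7 mm
Mean = 269.7 / 8 = 33.71 mm

33.71 mm


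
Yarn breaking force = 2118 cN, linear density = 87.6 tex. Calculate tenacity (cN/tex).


Formula: Tenacity = Breaking force / Linear density
Tenacity = 2118 cN / 87.6 tex
Tenacity = 24.18 cN/tex

24.18 cN/tex


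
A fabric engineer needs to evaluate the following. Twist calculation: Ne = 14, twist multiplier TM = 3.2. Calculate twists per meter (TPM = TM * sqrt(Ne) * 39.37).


Formula: TPM = TM * sqrt(Ne) * 39.37
Step 1: sqrt(Ne) = sqrt(14) = 3.7417
Step 2: TM * sqrt(Ne) = 3.2 * 3.7417 = 11.9734
Step 3: TPM = 11.9734 * 39.37 = 471 twists/m

471 twists/m


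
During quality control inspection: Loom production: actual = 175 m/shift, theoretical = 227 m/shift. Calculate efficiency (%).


Formula: Efficiency% = (Actual output / Theoretical output) * 100
Efficiency% = (175 / 227) * 100
Efficiency% = 0.770925 * 100 = 77.0925% ≈ 77.1%

77.1%


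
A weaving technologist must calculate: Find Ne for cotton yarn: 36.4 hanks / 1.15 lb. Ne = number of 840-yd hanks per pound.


Formula: Ne = hanks / mass_lb
Substituting: Ne = 36.4 / 1.15
Ne = 31.7

31.7 Ne


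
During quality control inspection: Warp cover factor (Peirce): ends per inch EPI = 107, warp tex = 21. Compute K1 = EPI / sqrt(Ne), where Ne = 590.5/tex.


Formula: K1 = EPI / sqrt(Ne), with Ne = 590.5 / tex_warp
Step 1: Ne = 590.5 / 21 = 28.119
Step 2: sqrt(Ne) = sqrt(28.119) = 5.3027
Step 3: K1 = 107 / 5.3027 = 20.2

20.2


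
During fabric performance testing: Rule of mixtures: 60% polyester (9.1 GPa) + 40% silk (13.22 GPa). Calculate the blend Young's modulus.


Formula: Blend property = (fraction_A * property_A) + (fraction_B * property_B)
Step 1: Contribution A = 60/100 * 9.1 GPa = 5.46 GPa
Step 2: Contribution B = 40/100 * 13.22 GPa = 5.288 GPa
Step 3: Blend Young's modulus = 5.46 + 5.288 = 10.748 GPa

10.748 GPa


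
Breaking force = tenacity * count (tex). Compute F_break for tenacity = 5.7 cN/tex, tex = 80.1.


Formula: Breaking force = Tenacity * Linear density
F = 5.7 cN/tex * 80.1 tex
F = 456.57 cN

456.57 cN


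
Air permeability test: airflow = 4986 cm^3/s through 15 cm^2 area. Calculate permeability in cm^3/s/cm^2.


Formula: Air Permeability = Airflow / Test Area
AP = 4986 cm^3/s / 15 cm^2
AP = 332.4 cm^3/s/cm^2

332.4 cm^3/s/cm^2


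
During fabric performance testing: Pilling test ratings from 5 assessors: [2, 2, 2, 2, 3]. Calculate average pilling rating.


Formula: Mean = sum / count
Sum = 2 + 2 + 2 + 2 + 3 = 11
Mean = 11 / 5 = 2.2

2.2


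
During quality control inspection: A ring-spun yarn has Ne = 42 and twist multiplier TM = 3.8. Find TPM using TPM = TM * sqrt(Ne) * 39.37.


Formula: TPM = TM * sqrt(Ne) * 39.37
Step 1: sqrt(Ne) = sqrt(42) = 6.4807
Step 2: TM * sqrt(Ne) = 3.8 * 6.4807 = 24.6267
Step 3: TPM = 24.6267 * 39.37 = 970 twists/m

970 twists/m


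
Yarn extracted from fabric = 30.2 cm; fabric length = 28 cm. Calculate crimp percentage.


Formula: Crimp% = ((L_yarn - L_fabric) / L_fabric) * 100
Step 1: Extension = 30.2 - 28 = 2.2 cm
Step 2: Crimp% = (2.2 / 28) * 100
Step 3: Crimp% = 0.078571 * 100 = 7.8571% ≈ 7.9%

7.9%


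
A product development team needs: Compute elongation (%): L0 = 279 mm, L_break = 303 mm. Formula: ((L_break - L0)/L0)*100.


Formula: Elongation (%) = ((L_break - L0) / L0) * 100
Step 1: Extension = 303 - 279 = 24 mm
Step 2: Elongation = (24 / 279) * 100
Step 3: Elongation = 0.086022 * 100 = 8.6022% ≈ 8.6%

8.6%


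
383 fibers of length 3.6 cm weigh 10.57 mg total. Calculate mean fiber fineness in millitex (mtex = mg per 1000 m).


Formula: fineness (mtex) = mass (mg) / total length (km) = (mass_mg / total_length_m) * 1000
Step 1: Convert fiber length: 3.6 cm = 0.036 m
Step 2: Total fiber length = 383 * 0.036 = 13.788 m
Step 3: Linear density = 10.57 mg / 13.788 m = 0.7666 mg/m
Step 4: fineness = 0.7666 * 1000 = 766.6 mtex

766.6 mtex


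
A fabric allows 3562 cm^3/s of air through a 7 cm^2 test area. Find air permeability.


Formula: Air Permeability = Airflow / Test Area
AP = 3562 cm^3/s / 7 cm^2
AP = 508.9 cm^3/s/cm^2

508.9 cm^3/s/cm^2


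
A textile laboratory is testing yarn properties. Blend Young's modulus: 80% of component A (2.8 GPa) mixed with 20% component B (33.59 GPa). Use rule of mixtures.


Formula: Blend property = (fraction_A * property_A) + (fraction_B * property_B)
Step 1: Contribution A = 80/100 * 2.8 GPa = 2.24 GPa
Step 2: Contribution B = 20/100 * 33.59 GPa = 6.718 GPa
Step 3: Blend Young's modulus = 2.24 + 6.718 = 8.958 GPa

8.958 GPa


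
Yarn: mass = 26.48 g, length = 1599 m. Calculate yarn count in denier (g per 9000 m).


Formula: den = (mass_g / length_m) * 9000
Substituting: den = (26.48 / 1599) * 9000
Intermediate: 26.48 / 1599 = 0.01656035 g/m
den = 0.01656035 * 9000 = 149.0 denier

149.0 denier


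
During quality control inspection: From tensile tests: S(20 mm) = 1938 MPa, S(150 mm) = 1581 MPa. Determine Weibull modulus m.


Formula: m = ln(L1/L2) / ln(S2/S1)
Step 1: ln(L1/L2) = ln(20/150) = -2.01490
Step 2: S2/S1 = 1581/1938 = 0.81579
Step 3: ln(S2/S1) = ln(0.81579) = -0.20360
Step 4: m = -2.01490 / -0.20360 = 9.90

9.90 (Weibull m)


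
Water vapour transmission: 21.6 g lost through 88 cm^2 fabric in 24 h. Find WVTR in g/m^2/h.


Formula: WVTR = mass_loss / (area * time)
Step 1: Convert area: 88 cm^2 = 0.0088 m^2
Step 2: WVTR = 21.6 g / (0.0088 m^2 * 24 h)
Step 3: WVTR = 21.6 / 0.2112 = 102.3 g/m^2/h

102.3 g/m^2/h


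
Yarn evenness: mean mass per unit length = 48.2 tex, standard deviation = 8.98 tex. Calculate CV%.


Formula: CV% = (standard deviation / mean) * 100
Step 1: Ratio = 8.98 / 48.2 = 0.186307
Step 2: CV% = 0.186307 * 100 = 18.6307% ≈ 18.6%

18.6%


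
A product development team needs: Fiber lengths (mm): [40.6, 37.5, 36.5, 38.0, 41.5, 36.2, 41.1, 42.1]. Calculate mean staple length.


Formula: Mean = sum of lengths / count
Sum = 40.6 + 37.5 + 36.5 + 38.0 + 41.5 + 36.2 + 41.1 + 42.1
Sum = 313.5 mm
Mean = 313.5 / 8 = 39.19 mm

39.19 mm


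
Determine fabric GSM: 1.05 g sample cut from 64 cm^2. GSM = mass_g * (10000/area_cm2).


Formula: GSM = mass_g / area_m2
Step 1: Convert area: 64 cm^2 = 64 / 10000 = 0.0064 m^2
Step 2: GSM = 1.05 g / 0.0064 m^2 = 164.1 g/m^2

164.1 g/m^2


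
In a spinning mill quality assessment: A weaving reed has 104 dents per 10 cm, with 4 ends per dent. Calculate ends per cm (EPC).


Formula: EPC = (dents per 10 cm * ends per dent) / 10
Step 1: Total ends per 10 cm = 104 * 4 = 416
Step 2: EPC = 416 / 10 = 41.6 ends/cm

41.6 ends/cm


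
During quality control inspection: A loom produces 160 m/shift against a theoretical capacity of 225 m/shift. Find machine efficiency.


Formula: Efficiency% = (Actual output / Theoretical output) * 100
Efficiency% = (160 / 225) * 100
Efficiency% = 0.711111 * 100 = 71.1111% ≈ 71.1%

71.1%


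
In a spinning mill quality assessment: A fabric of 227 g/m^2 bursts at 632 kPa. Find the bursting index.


Formula: Bursting Index = Bursting Strength / Fabric GSM
BI = 632 kPa / 227 g/m^2
BI = 2.784 kPa/(g/m^2)

2.784 kPa/(g/m^2)


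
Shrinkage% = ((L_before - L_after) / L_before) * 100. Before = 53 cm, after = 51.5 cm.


Formula: Shrinkage% = ((L_before - L_after) / L_before) * 100
Step 1: Shrinkage = 53 - 51.5 = 1.5 cm
Step 2: Shrinkage% = (1.5 / 53) * 100
Step 3: Shrinkage% = 0.028302 * 100 = 2.8302% ≈ 2.8%

2.8%


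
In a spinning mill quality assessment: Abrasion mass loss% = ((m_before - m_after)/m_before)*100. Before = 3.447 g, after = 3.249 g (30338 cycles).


Formula: Mass loss% = ((m_before - m_after) / m_before) * 100
Step 1: Mass loss = 3.447 - 3.249 = 0.198 g
Step 2: Ratio = 0.198 / 3.447 = 0.0574413
Step 3: Mass loss% = 0.0574413 * 100 = 5.74413% ≈ 5.74%

5.74%


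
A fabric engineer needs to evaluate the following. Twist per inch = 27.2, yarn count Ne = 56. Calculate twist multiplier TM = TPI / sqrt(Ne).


Formula: TM = TPI / sqrt(Ne)
Step 1: sqrt(Ne) = sqrt(56) = 7.4833
Step 2: TM = 27.2 / 7.4833 = 3.63

3.63 TM


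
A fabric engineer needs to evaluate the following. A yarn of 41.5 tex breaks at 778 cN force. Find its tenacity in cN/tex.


Formula: Tenacity = Breaking force / Linear density
Tenacity = 778 cN / 41.5 tex
Tenacity = 18.75 cN/tex

18.75 cN/tex


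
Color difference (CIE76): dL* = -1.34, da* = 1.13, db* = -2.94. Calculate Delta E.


Formula: Delta E = sqrt(dL*^2 + da*^2 + db*^2)
Step 1: dL*^2 = (-1.34)^2 = 1.7956
Step 2: da*^2 = 1.13^2 = 1.2769
Step 3: db*^2 = (-2.94)^2 = 8.6436
Step 4: Sum = 1.7956 + 1.2769 + 8.6436 = 11.7161
Step 5: Delta E = sqrt(11.7161) = 3.42

3.42 Delta E


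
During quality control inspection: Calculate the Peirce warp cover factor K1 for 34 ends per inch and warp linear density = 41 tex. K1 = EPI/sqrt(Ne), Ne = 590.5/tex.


Formula: K1 = EPI / sqrt(Ne), with Ne = 590.5 / tex_warp
Step 1: Ne = 590.5 / 41 = 14.402
Step 2: sqrt(Ne) = sqrt(14.402) = 3.795
Step 3: K1 = 34 / 3.795 = 9.0

9.0


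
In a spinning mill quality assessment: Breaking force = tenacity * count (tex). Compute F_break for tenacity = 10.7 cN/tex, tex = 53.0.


Formula: Breaking force = Tenacity * Linear density
F = 10.7 cN/tex * 53.0 tex
F = 567.10 cN

567.10 cN


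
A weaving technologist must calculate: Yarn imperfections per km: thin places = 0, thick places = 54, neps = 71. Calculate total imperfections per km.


Formula: Total = thin places + thick places + neps
Total = 0 + 54 + 71
Total = 125 imperfections/km

125 imperfections/km


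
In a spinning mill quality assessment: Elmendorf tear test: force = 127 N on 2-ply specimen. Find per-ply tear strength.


Formula: Per-ply strength = Total force / Number of plies
Per-ply = 127 N / 2
Per-ply = 63.5 N

63.5 N


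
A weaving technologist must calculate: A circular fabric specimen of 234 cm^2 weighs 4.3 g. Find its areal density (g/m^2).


Formula: GSM = mass_g / area_m2
Step 1: Convert area: 234 cm^2 = 234 / 10000 = 0.0234 m^2
Step 2: GSM = 4.3 g / 0.0234 m^2 = 183.8 g/m^2

183.8 g/m^2


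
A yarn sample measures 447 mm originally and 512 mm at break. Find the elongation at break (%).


Formula: Elongation (%) = ((L_break - L0) / L0) * 100
Step 1: Extension = 512 - 447 = 65 mm
Step 2: Elongation = (65 / 447) * 100
Step 3: Elongation = 0.145414 * 100 = 14.5414% ≈ 14.5%

14.5%


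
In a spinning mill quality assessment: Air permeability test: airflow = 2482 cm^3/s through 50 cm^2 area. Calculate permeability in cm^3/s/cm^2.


Formula: Air Permeability = Airflow / Test Area
AP = 2482 cm^3/s / 50 cm^2
AP = 49.6 cm^3/s/cm^2

49.6 cm^3/s/cm^2


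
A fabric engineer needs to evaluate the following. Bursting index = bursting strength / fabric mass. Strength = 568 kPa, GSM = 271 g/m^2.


Formula: Bursting Index = Bursting Strength / Fabric GSM
BI = 568 kPa / 271 g/m^2
BI = 2.096 kPa/(g/m^2)

2.096 kPa/(g/m^2)


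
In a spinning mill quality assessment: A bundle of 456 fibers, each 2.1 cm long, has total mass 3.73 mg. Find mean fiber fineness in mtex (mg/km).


Formula: fineness (mtex) = mass (mg) / total length (km) = (mass_mg / total_length_m) * 1000
Step 1: Convert fiber length: 2.1 cm = 0.021 m
Step 2: Total fiber length = 456 * 0.021 = 9.576 m
Step 3: Linear density = 3.73 mg / 9.576 m = 0.3895 mg/m
Step 4: fineness = 0.3895 * 1000 = 389.5 mtex

389.5 mtex


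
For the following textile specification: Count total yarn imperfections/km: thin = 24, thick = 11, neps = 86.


Formula: Total = thin places + thick places + neps
Total = 24 + 11 + 86
Total = 121 imperfections/km

121 imperfections/km


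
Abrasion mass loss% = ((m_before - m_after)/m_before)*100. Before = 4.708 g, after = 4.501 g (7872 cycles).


Formula: Mass loss% = ((m_before - m_after) / m_before) * 100
Step 1: Mass loss = 4.708 - 4.501 = 0.207 g
Step 2: Ratio = 0.207 / 4.708 = 0.0439677
Step 3: Mass loss% = 0.0439677 * 100 = 4.39677% ≈ 4.40%

4.40%


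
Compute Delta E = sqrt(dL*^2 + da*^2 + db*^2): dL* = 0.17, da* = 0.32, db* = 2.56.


Formula: Delta E = sqrt(dL*^2 + da*^2 + db*^2)
Step 1: dL*^2 = 0.17^2 = 0.0289
Step 2: da*^2 = 0.32^2 = 0.1024
Step 3: db*^2 = 2.56^2 = 6.5536
Step 4: Sum = 0.0289 + 0.1024 + 6.5536 = 6.6849
Step 5: Delta E = sqrt(6.6849) = 2.59

2.59 Delta E


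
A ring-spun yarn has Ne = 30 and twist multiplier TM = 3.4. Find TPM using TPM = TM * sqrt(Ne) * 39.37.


Formula: TPM = TM * sqrt(Ne) * 39.37
Step 1: sqrt(Ne) = sqrt(30) = 5.4772
Step 2: TM * sqrt(Ne) = 3.4 * 5.4772 = 18.6225
Step 3: TPM = 18.6225 * 39.37 = 733 twists/m

733 twists/m


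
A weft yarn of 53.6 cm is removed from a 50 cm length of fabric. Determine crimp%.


Formula: Crimp% = ((L_yarn - L_fabric) / L_fabric) * 100
Step 1: Extension = 53.6 - 50 = 3.6 cm
Step 2: Crimp% = (3.6 / 50) * 100
Step 3: Crimp% = 0.072 * 100 = 7.2%

7.2%
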